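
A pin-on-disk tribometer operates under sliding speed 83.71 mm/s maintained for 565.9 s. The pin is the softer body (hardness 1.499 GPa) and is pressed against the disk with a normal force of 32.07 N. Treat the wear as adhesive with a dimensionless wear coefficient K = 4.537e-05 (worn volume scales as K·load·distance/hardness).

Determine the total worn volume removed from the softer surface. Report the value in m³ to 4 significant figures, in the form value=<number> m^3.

Intermediate values appear rounded; all arithmetic holds full precision — a lone final rounding: four significant digits.
Sliding speed v = 83.71 mm/s = 0.08371 m/s. Sliding distance L = v·t = 0.08371 m/s × 565.9 s = 47.37 m.
Hardness H = 1.499 GPa = 1.499e+09 Pa.
In SI base units: W = 32.07 N, H = 1.499e+09 Pa, K = 4.537e-05.
Archard volume V = K·W·L/H = 4.537e-05 · 32.07 · 47.37 / 1.499e+09 = 4.598e-11 m³.

value=4.598e-11 m^3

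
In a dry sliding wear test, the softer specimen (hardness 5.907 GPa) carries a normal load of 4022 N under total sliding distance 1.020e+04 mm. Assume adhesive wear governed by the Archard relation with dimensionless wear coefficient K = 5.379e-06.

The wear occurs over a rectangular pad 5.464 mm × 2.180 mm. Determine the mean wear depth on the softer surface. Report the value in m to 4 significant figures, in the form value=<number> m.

value=3.136e-06 m

Displayed values are rounded, and the algebra keeps full precision. Rounded just once, at 4 significant digits.
Total distance L = 1.020e+04 mm = 10.20 m.
Hardness H = 5.907 GPa = 5.907e+09 Pa.
Pad sides 5.464 mm × 2.180 mm = 0.005464 m × 0.002180 m. Contact area A = 0.005464 m × 0.002180 m = 1.191e-05 m².
Working in SI base units: W = 4022 N, H = 5.907e+09 Pa, K = 5.379e-06.
The Archard volume V = K·W·L/H = 5.379e-06 · 4022 · 10.20 / 5.907e+09 = 3.736e-11 m³.
Mean wear depth h = V/A = 3.736e-11 / 1.191e-05 = 3.136e-06 m.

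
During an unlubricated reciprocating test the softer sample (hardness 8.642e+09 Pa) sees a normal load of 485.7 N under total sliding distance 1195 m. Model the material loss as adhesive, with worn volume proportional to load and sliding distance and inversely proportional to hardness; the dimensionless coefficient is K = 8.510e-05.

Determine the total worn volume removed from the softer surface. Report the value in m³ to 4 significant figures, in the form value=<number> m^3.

value=5.715e-09 m^3

The intermediates are displayed rounded, and the computation keeps full precision, and one last rounding to four significant figures.
Expressed in SI base units: W = 485.7 N, H = 8.642e+09 Pa, K = 8.510e-05.
Worn volume V = K·W·L/H = 8.510e-05 · 485.7 · 1195 / 8.642e+09 = 5.715e-09 m³.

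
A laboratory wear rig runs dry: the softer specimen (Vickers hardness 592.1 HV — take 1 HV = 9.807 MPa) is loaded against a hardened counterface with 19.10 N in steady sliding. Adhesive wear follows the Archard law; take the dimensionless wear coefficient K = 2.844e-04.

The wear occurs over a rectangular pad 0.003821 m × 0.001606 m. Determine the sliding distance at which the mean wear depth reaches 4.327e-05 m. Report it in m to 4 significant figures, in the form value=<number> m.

Displayed values are rounded, and the algebra carries full precision, and rounded once at the end to 4 significant digits.
Hardness H = 592.1 HV × 9.807 MPa/HV = 5807 MPa = 5.807e+09 Pa.
Contact area A = 0.003821 m × 0.001606 m = 6.137e-06 m².
SI base units throughout: W = 19.10 N, H = 5.807e+09 Pa, K = 2.844e-04.
At the depth limit, V_lim = h_lim·A = 4.327e-05 · 6.137e-06 = 2.655e-10 m³.
Thus life L = V_lim·H/(K·W) = 2.655e-10 · 5.807e+09 / (2.844e-04 · 19.10) = 283.8 m.

value=283.8 m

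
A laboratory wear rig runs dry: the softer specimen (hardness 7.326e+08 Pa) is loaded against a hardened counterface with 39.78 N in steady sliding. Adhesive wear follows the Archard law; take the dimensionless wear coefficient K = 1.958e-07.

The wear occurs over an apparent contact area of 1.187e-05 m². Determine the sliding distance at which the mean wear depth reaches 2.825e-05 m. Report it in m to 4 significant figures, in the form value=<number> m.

value=3.154e+04 m

Intermediate values appear rounded; all working math maintains full float precision — rounded once at the end, at four significant figures.
In SI base units: W = 39.78 N, H = 7.326e+08 Pa, K = 1.958e-07.
Permissible volume V_lim = h_lim·A = 2.825e-05 · 1.187e-05 = 3.353e-10 m³.
So the life L = V_lim·H/(K·W) = 3.353e-10 · 7.326e+08 / (1.958e-07 · 39.78) = 3.154e+04 m.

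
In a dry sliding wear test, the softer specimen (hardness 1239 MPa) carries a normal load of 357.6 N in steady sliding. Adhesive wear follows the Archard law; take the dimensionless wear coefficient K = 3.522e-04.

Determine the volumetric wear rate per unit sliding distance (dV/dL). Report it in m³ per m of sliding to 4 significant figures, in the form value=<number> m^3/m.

Intermediates are printed rounded. All working math maintains full float precision. Rounded just once to 4 significant figures.
Hardness H = 1239 MPa = 1.239e+09 Pa.
Collected in SI base units: W = 357.6 N, H = 1.239e+09 Pa, K = 3.522e-04.
The wear rate dV/dL = K·W/H: 3.522e-04 · 357.6 / 1.239e+09 = 1.017e-10 m³/m.

value=1.017e-10 m^3/m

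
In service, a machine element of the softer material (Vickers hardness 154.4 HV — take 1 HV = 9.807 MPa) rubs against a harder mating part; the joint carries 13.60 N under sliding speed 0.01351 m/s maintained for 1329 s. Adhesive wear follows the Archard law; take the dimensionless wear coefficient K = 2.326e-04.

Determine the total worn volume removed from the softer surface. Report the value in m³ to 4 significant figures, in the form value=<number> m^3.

value=3.751e-11 m^3

Each operation runs at exact precision; shown intermediates are rounded, and one final rounding: 4 significant figures.
The distance L = v·t = 0.01351 m/s × 1329 s = 17.95 m.
Hardness H = 154.4 HV × 9.807 MPa/HV = 1514 MPa = 1.514e+09 Pa.
As SI base values: W = 13.60 N, H = 1.514e+09 Pa, K = 2.326e-04.
By Archard's law, V = K·W·L/H = 2.326e-04 · 13.60 · 17.95 / 1.514e+09 = 3.751e-11 m³.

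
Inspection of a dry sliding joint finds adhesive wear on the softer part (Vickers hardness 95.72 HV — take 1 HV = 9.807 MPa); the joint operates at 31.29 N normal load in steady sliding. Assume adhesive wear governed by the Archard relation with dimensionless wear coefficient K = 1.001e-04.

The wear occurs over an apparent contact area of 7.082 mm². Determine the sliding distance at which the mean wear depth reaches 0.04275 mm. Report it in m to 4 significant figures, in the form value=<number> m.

Intermediates are printed rounded, and all working math holds full float precision; one last rounding: 4 significant figures.
Convert: Hardness H = 95.72 HV × 9.807 MPa/HV = 938.7 MPa = 9.387e+08 Pa.
Convert: Contact area A = 7.082 mm² = 7.082e-06 m².
Convert: Depth limit h_lim = 0.04275 mm = 4.275e-05 m.
Collected in SI base units: W = 31.29 N, H = 9.387e+08 Pa, K = 1.001e-04.
At the depth limit, V_lim = h_lim·A = 4.275e-05 · 7.082e-06 = 3.028e-10 m³.
So the life L = V_lim·H/(K·W) = 3.028e-10 · 9.387e+08 / (1.001e-04 · 31.29) = 90.74 m.

value=90.74 m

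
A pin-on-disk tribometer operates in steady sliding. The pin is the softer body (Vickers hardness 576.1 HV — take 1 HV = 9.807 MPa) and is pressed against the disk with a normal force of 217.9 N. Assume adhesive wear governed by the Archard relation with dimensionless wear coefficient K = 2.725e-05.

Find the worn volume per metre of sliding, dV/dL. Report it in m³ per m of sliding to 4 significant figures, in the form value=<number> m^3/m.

value=1.051e-12 m^3/m

The computation maintains exact precision — the intermediates are printed rounded, and one last rounding: 4 significant figures.
Hardness H = 576.1 HV × 9.807 MPa/HV = 5650 MPa = 5.650e+09 Pa.
Working in SI base units: W = 217.9 N, H = 5.650e+09 Pa, K = 2.725e-05.
Sliding wear rate dV/dL = K·W/H: 2.725e-05 · 217.9 / 5.650e+09 = 1.051e-12 m³/m.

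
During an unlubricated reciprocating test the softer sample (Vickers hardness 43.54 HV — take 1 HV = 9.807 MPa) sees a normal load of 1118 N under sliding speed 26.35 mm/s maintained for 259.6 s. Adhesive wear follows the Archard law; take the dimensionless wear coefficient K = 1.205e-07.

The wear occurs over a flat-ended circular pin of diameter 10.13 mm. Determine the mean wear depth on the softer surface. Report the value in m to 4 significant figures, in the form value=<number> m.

The computation runs at exact precision — intermediate values are printed rounded. Rounded once at the end: 4 significant figures.
Convert: Sliding speed v = 26.35 mm/s = 0.02635 m/s. Sliding distance L = v·t = 0.02635 m/s × 259.6 s = 6.840 m.
Convert: Hardness H = 43.54 HV × 9.807 MPa/HV = 427.0 MPa = 4.270e+08 Pa.
Convert: Pin diameter d = 10.13 mm = 0.01013 m. Contact area A = π·d²/4 = π·(0.01013 m)²/4 = 8.060e-05 m².
In SI base units: W = 1118 N, H = 4.270e+08 Pa, K = 1.205e-07.
Archard relation: V = K·W·L/H = 1.205e-07 · 1118 · 6.840 / 4.270e+08 = 2.158e-12 m³.
Mean wear depth h = V/A = 2.158e-12 / 8.060e-05 = 2.678e-08 m.

value=2.678e-08 m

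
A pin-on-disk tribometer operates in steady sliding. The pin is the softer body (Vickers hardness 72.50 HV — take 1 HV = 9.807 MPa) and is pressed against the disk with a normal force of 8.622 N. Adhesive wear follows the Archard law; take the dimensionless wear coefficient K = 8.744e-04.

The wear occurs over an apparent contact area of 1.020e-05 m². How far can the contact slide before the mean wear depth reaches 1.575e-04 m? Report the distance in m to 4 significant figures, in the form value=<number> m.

Intermediate values are displayed rounded — the algebra keeps full precision, and one final rounding: 4 significant digits.
Convert: Hardness H = 72.50 HV × 9.807 MPa/HV = 711.0 MPa = 7.110e+08 Pa.
SI base units throughout: W = 8.622 N, H = 7.110e+08 Pa, K = 8.744e-04.
At the depth limit, V_lim = h_lim·A = 1.575e-04 · 1.020e-05 = 1.607e-09 m³.
So the life L = V_lim·H/(K·W) = 1.607e-09 · 7.110e+08 / (8.744e-04 · 8.622) = 151.5 m.

value=151.5 m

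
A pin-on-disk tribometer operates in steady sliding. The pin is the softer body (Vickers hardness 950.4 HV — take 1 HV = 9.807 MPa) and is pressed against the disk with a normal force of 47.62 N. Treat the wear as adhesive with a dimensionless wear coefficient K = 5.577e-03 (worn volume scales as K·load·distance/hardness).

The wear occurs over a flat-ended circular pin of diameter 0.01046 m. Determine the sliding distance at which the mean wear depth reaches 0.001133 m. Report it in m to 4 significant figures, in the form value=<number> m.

All arithmetic maintains exact precision. Intermediates are displayed rounded — one last rounding, at four significant digits.
Convert: Hardness H = 950.4 HV × 9.807 MPa/HV = 9321 MPa = 9.321e+09 Pa.
Convert: Contact area A = π·d²/4 = π·(0.01046 m)²/4 = 8.593e-05 m².
Restated in SI base units: W = 47.62 N, H = 9.321e+09 Pa, K = 5.577e-03.
Volume at the limit: V_lim = h_lim·A = 0.001133 · 8.593e-05 = 9.736e-08 m³.
Sliding life L = V_lim·H/(K·W) = 9.736e-08 · 9.321e+09 / (5.577e-03 · 47.62) = 3417 m.

value=3417 m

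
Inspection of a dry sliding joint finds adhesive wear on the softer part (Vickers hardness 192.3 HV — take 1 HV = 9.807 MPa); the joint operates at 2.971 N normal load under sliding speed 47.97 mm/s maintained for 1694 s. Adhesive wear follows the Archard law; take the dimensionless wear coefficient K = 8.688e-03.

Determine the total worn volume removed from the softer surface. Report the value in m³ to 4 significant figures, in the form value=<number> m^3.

All working math keeps exact precision — shown intermediates are rounded, and rounded just once to four significant figures.
Convert: Sliding speed v = 47.97 mm/s = 0.04797 m/s. The distance L = v·t = 0.04797 m/s × 1694 s = 81.26 m.
Convert: Hardness H = 192.3 HV × 9.807 MPa/HV = 1886 MPa = 1.886e+09 Pa.
Restated in SI base units: W = 2.971 N, H = 1.886e+09 Pa, K = 8.688e-03.
Wear volume V = K·W·L/H = 8.688e-03 · 2.971 · 81.26 / 1.886e+09 = 1.112e-09 m³.

value=1.112e-09 m^3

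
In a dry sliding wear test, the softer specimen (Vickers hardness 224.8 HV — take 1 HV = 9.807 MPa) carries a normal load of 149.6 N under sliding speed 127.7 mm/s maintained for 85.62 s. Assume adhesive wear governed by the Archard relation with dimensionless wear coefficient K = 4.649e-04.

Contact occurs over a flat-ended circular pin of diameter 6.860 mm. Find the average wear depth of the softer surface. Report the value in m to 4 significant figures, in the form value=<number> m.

value=9.332e-06 m

Intermediates are shown rounded — the computation carries exact precision; one final rounding, at four significant figures.
Convert: Sliding speed v = 127.7 mm/s = 0.1277 m/s. Distance covered L = v·t = 0.1277 m/s × 85.62 s = 10.93 m.
Convert: Hardness H = 224.8 HV × 9.807 MPa/HV = 2205 MPa = 2.205e+09 Pa.
Convert: Pin diameter d = 6.860 mm = 0.006860 m. Contact area A = π·d²/4 = π·(0.006860 m)²/4 = 3.696e-05 m².
In SI base units: W = 149.6 N, H = 2.205e+09 Pa, K = 4.649e-04.
Worn volume V = K·W·L/H = 4.649e-04 · 149.6 · 10.93 / 2.205e+09 = 3.449e-10 m³.
Depth h = V/A = 3.449e-10 / 3.696e-05 = 9.332e-06 m.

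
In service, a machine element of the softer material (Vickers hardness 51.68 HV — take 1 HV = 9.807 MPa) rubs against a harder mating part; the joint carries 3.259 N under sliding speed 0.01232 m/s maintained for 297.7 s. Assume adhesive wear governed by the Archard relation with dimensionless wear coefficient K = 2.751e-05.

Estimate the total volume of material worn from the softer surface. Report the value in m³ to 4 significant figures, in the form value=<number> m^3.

value=6.488e-13 m^3

Every step maintains exact precision; the intermediates are shown rounded — a single final rounding to 4 significant digits.
Distance L = v·t = 0.01232 m/s × 297.7 s = 3.668 m.
Hardness H = 51.68 HV × 9.807 MPa/HV = 506.8 MPa = 5.068e+08 Pa.
In SI base units: W = 3.259 N, H = 5.068e+08 Pa, K = 2.751e-05.
The Archard volume V = K·W·L/H = 2.751e-05 · 3.259 · 3.668 / 5.068e+08 = 6.488e-13 m³.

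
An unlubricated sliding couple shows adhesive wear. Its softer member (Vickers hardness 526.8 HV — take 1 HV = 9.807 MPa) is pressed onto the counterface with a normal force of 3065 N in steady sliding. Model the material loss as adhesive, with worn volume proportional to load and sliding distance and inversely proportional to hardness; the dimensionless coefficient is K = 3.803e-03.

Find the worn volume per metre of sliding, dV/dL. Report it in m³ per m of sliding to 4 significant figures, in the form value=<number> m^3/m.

value=2.256e-09 m^3/m

Every step runs at full float precision — shown intermediates are rounded; one final rounding: 4 significant figures.
Hardness H = 526.8 HV × 9.807 MPa/HV = 5166 MPa = 5.166e+09 Pa.
Restated in SI base units: W = 3065 N, H = 5.166e+09 Pa, K = 3.803e-03.
The wear rate dV/dL = K·W/H (no L dependence): 3.803e-03 · 3065 / 5.166e+09 = 2.256e-09 m³/m.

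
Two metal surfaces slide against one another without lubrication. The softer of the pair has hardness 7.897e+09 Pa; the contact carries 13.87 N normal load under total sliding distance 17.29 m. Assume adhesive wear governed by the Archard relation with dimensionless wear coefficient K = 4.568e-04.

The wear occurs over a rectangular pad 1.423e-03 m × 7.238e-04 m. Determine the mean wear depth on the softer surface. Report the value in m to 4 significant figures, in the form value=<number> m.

value=1.347e-05 m

Intermediates appear rounded — the algebra maintains full float precision. Rounded just once, at 4 significant figures.
Convert: Contact area A = 1.423e-03 m × 7.238e-04 m = 1.030e-06 m².
In SI base units, W = 13.87 N, H = 7.897e+09 Pa, K = 4.568e-04.
Wear volume V = K·W·L/H = 4.568e-04 · 13.87 · 17.29 / 7.897e+09 = 1.387e-11 m³.
Average depth h = V/A = 1.387e-11 / 1.030e-06 = 1.347e-05 m.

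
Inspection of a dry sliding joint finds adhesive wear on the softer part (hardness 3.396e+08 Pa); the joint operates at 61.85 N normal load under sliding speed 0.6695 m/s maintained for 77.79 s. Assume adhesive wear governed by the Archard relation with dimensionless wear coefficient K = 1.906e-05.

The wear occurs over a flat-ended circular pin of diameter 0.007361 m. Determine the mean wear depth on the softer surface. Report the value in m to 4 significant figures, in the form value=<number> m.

All arithmetic runs at full float precision. The intermediates appear rounded — a lone final rounding: four significant figures.
Path length L = v·t = 0.6695 m/s × 77.79 s = 52.08 m.
Contact area A = π·d²/4 = π·(0.007361 m)²/4 = 4.256e-05 m².
As SI base values: W = 61.85 N, H = 3.396e+08 Pa, K = 1.906e-05.
Volume removed: V = K·W·L/H = 1.906e-05 · 61.85 · 52.08 / 3.396e+08 = 1.808e-10 m³.
Average depth h = V/A = 1.808e-10 / 4.256e-05 = 4.248e-06 m.

value=4.248e-06 m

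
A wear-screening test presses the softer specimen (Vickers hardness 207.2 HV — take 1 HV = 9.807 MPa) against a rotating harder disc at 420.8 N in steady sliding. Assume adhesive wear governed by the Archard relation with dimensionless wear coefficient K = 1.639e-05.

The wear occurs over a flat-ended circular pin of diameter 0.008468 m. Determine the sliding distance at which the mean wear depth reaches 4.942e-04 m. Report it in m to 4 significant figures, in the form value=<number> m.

Each operation maintains full float precision — intermediate values are printed rounded; one final rounding, at 4 significant figures.
Convert: Hardness H = 207.2 HV × 9.807 MPa/HV = 2032 MPa = 2.032e+09 Pa.
Convert: Contact area A = π·d²/4 = π·(0.008468 m)²/4 = 5.632e-05 m².
Expressed in SI base units: W = 420.8 N, H = 2.032e+09 Pa, K = 1.639e-05.
Volume at the limit: V_lim = h_lim·A = 4.942e-04 · 5.632e-05 = 2.783e-08 m³.
Life L = V_lim·H/(K·W) = 2.783e-08 · 2.032e+09 / (1.639e-05 · 420.8) = 8200 m.

value=8200 m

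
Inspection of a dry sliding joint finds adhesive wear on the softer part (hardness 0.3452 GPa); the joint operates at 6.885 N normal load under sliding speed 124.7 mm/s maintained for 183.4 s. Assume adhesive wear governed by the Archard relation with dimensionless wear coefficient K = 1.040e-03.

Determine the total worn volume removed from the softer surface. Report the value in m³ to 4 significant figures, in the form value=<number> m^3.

Intermediate values appear rounded, and each operation holds full float precision — rounded just once to four significant figures.
Convert: Sliding speed v = 124.7 mm/s = 0.1247 m/s. Path length L = v·t = 0.1247 m/s × 183.4 s = 22.87 m.
Convert: Hardness H = 0.3452 GPa = 3.452e+08 Pa.
In SI base units: W = 6.885 N, H = 3.452e+08 Pa, K = 1.040e-03.
Volume removed: V = K·W·L/H = 1.040e-03 · 6.885 · 22.87 / 3.452e+08 = 4.744e-10 m³.

value=4.744e-10 m^3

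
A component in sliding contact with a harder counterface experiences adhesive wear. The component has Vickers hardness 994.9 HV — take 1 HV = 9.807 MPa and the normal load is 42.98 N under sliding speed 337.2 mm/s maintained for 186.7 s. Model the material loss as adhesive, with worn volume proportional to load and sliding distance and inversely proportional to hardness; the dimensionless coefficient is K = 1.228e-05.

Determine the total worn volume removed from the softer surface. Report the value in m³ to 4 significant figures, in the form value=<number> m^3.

Intermediates appear rounded, and all working math holds full float precision. Rounded just once to four significant figures.
Sliding speed v = 337.2 mm/s = 0.3372 m/s. Distance L = v·t = 0.3372 m/s × 186.7 s = 62.96 m.
Hardness H = 994.9 HV × 9.807 MPa/HV = 9757 MPa = 9.757e+09 Pa.
SI base units throughout: W = 42.98 N, H = 9.757e+09 Pa, K = 1.228e-05.
Volume removed: V = K·W·L/H = 1.228e-05 · 42.98 · 62.96 / 9.757e+09 = 3.406e-12 m³.

value=3.406e-12 m^3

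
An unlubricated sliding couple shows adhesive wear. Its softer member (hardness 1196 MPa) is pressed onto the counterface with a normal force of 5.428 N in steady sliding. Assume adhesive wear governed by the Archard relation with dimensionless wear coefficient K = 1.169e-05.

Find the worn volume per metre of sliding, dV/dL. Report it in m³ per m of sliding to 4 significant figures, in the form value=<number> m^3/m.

All working math keeps full precision; displayed values are rounded — a single final rounding: 4 significant figures.
Convert: Hardness H = 1196 MPa = 1.196e+09 Pa.
As SI base values: W = 5.428 N, H = 1.196e+09 Pa, K = 1.169e-05.
Volumetric rate dV/dL = K·W/H (independent of L): 1.169e-05 · 5.428 / 1.196e+09 = 5.305e-14 m³/m.

value=5.305e-14 m^3/m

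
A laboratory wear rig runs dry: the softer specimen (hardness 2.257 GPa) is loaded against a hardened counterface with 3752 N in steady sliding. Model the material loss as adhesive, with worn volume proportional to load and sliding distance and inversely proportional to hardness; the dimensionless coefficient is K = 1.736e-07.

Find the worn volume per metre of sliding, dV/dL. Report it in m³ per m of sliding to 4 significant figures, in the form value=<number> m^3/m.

All arithmetic runs at exact precision, and displayed values are rounded. Rounded once at the end: four significant figures.
Hardness H = 2.257 GPa = 2.257e+09 Pa.
Working in SI base units: W = 3752 N, H = 2.257e+09 Pa, K = 1.736e-07.
Sliding wear rate dV/dL = K·W/H, per unit distance: 1.736e-07 · 3752 / 2.257e+09 = 2.886e-13 m³/m.

value=2.886e-13 m^3/m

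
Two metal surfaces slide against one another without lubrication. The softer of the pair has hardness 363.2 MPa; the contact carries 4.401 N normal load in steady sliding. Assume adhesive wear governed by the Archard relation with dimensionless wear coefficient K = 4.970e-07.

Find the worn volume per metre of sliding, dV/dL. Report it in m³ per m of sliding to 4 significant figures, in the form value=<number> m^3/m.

Intermediates appear rounded, and the computation carries full float precision. Rounded once at the end to 4 significant figures.
Hardness H = 363.2 MPa = 3.632e+08 Pa.
In SI base units, W = 4.401 N, H = 3.632e+08 Pa, K = 4.970e-07.
The wear rate dV/dL = K·W/H (independent of L): 4.970e-07 · 4.401 / 3.632e+08 = 6.022e-15 m³/m.

value=6.022e-15 m^3/m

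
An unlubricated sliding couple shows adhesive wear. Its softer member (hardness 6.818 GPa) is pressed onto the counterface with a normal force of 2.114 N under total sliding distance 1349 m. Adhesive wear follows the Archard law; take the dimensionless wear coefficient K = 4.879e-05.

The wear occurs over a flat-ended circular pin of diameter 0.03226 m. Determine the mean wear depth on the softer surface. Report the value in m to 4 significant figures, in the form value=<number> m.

All arithmetic holds full float precision; the intermediates are printed rounded. Rounded once at the end: four significant digits.
Hardness H = 6.818 GPa = 6.818e+09 Pa.
Contact area A = π·d²/4 = π·(0.03226 m)²/4 = 8.174e-04 m².
Restated in SI base units: W = 2.114 N, H = 6.818e+09 Pa, K = 4.879e-05.
Apply Archard: V = K·W·L/H = 4.879e-05 · 2.114 · 1349 / 6.818e+09 = 2.041e-11 m³.
Wear depth h = V/A = 2.041e-11 / 8.174e-04 = 2.497e-08 m.

value=2.497e-08 m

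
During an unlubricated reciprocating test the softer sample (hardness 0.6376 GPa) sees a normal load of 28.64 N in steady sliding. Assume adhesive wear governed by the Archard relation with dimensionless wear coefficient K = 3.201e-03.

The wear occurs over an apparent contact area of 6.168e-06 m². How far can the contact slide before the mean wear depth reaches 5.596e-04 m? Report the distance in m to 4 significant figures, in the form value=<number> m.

value=24.01 m

Every step maintains full float precision; intermediate values appear rounded; one final rounding: 4 significant digits.
Convert: Hardness H = 0.6376 GPa = 6.376e+08 Pa.
In SI base units: W = 28.64 N, H = 6.376e+08 Pa, K = 3.201e-03.
Limit volume V_lim = h_lim·A = 5.596e-04 · 6.168e-06 = 3.452e-09 m³.
Thus life L = V_lim·H/(K·W) = 3.452e-09 · 6.376e+08 / (3.201e-03 · 28.64) = 24.01 m.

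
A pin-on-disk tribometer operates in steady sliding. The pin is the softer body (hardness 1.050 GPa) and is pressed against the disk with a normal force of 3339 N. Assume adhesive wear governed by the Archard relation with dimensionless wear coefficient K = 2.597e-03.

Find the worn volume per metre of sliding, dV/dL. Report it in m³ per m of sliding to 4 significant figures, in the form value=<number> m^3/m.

value=8.258e-09 m^3/m

Quoted intermediates are rounded — all arithmetic keeps full float precision. Rounded just once to 4 significant digits.
Hardness H = 1.050 GPa = 1.050e+09 Pa.
In SI base units: W = 3339 N, H = 1.050e+09 Pa, K = 2.597e-03.
Sliding wear rate dV/dL = K·W/H (no L dependence): 2.597e-03 · 3339 / 1.050e+09 = 8.258e-09 m³/m.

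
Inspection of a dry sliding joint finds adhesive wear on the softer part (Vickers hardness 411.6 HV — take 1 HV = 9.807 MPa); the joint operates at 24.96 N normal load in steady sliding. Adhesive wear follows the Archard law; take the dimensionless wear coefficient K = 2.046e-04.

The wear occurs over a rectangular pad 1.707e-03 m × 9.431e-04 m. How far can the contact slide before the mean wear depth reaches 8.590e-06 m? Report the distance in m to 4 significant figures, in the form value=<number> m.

All working math maintains full float precision, and the intermediates are shown rounded. Rounded just once to 4 significant digits.
Convert: Hardness H = 411.6 HV × 9.807 MPa/HV = 4037 MPa = 4.037e+09 Pa.
Convert: Contact area A = 1.707e-03 m × 9.431e-04 m = 1.610e-06 m².
Working in SI base units: W = 24.96 N, H = 4.037e+09 Pa, K = 2.046e-04.
Volume at the limit: V_lim = h_lim·A = 8.590e-06 · 1.610e-06 = 1.383e-11 m³.
Sliding life L = V_lim·H/(K·W) = 1.383e-11 · 4.037e+09 / (2.046e-04 · 24.96) = 10.93 m.

value=10.93 m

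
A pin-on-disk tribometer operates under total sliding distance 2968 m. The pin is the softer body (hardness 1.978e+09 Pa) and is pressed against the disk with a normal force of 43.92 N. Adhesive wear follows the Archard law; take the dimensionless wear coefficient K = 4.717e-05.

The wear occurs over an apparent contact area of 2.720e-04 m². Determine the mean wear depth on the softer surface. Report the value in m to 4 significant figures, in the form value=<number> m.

Every step keeps full precision — printed values are rounded; one final rounding, at 4 significant digits.
Working in SI base units: W = 43.92 N, H = 1.978e+09 Pa, K = 4.717e-05.
Volume removed: V = K·W·L/H = 4.717e-05 · 43.92 · 2968 / 1.978e+09 = 3.109e-09 m³.
Wear depth h = V/A = 3.109e-09 / 2.720e-04 = 1.143e-05 m.

value=1.143e-05 m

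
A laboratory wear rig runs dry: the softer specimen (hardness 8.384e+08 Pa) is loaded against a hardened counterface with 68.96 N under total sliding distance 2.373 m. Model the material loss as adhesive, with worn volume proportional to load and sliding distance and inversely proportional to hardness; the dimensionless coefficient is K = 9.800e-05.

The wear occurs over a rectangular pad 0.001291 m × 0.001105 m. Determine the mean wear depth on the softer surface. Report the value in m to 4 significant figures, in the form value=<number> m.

value=1.341e-05 m

Each operation holds exact precision — intermediates are shown rounded, and one last rounding to four significant figures.
Convert: Contact area A = 0.001291 m × 0.001105 m = 1.427e-06 m².
SI base units throughout: W = 68.96 N, H = 8.384e+08 Pa, K = 9.800e-05.
Archard relation: V = K·W·L/H = 9.800e-05 · 68.96 · 2.373 / 8.384e+08 = 1.913e-11 m³.
Average depth h = V/A = 1.913e-11 / 1.427e-06 = 1.341e-05 m.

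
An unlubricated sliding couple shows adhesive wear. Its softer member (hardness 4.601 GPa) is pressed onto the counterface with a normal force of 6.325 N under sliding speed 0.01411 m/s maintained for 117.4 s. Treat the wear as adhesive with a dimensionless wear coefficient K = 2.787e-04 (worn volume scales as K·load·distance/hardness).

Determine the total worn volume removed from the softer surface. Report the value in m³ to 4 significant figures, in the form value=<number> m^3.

All working math runs at full precision, and intermediates are printed rounded, and rounded just once, at 4 significant figures.
Distance covered L = v·t = 0.01411 m/s × 117.4 s = 1.657 m.
Hardness H = 4.601 GPa = 4.601e+09 Pa.
Collected in SI base units: W = 6.325 N, H = 4.601e+09 Pa, K = 2.787e-04.
The Archard volume V = K·W·L/H = 2.787e-04 · 6.325 · 1.657 / 4.601e+09 = 6.347e-13 m³.

value=6.347e-13 m^3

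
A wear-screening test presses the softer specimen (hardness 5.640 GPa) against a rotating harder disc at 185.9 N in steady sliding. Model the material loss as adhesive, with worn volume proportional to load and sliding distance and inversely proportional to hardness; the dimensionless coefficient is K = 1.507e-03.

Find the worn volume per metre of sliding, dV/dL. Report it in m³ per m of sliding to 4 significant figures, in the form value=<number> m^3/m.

The intermediates are shown rounded; all arithmetic maintains exact precision, and a single final rounding, at four significant digits.
Hardness H = 5.640 GPa = 5.640e+09 Pa.
SI base units throughout: W = 185.9 N, H = 5.640e+09 Pa, K = 1.507e-03.
Rate of wear dV/dL = K·W/H: 1.507e-03 · 185.9 / 5.640e+09 = 4.967e-11 m³/m.

value=4.967e-11 m^3/m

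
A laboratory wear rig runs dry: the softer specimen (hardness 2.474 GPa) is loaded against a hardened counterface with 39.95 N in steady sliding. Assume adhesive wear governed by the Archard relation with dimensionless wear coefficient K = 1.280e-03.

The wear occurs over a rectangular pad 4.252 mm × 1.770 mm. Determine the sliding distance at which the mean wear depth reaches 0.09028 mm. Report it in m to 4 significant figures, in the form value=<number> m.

The computation holds full precision, and shown intermediates are rounded; a single final rounding: four significant figures.
Hardness H = 2.474 GPa = 2.474e+09 Pa.
Pad sides 4.252 mm × 1.770 mm = 0.004252 m × 0.001770 m. Contact area A = 0.004252 m × 0.001770 m = 7.526e-06 m².
Depth limit h_lim = 0.09028 mm = 9.028e-05 m.
SI base units throughout: W = 39.95 N, H = 2.474e+09 Pa, K = 1.280e-03.
At the depth limit, V_lim = h_lim·A = 9.028e-05 · 7.526e-06 = 6.795e-10 m³.
Sliding life L = V_lim·H/(K·W) = 6.795e-10 · 2.474e+09 / (1.280e-03 · 39.95) = 32.87 m.

value=32.87 m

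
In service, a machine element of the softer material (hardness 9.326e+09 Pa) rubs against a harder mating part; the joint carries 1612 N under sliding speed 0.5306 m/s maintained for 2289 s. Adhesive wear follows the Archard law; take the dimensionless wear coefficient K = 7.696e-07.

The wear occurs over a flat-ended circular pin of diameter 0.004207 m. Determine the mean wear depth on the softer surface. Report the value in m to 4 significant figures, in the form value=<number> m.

Intermediates are shown rounded; every step keeps full float precision. Rounded once at the end: 4 significant figures.
Sliding distance L = v·t = 0.5306 m/s × 2289 s = 1215 m.
Contact area A = π·d²/4 = π·(0.004207 m)²/4 = 1.390e-05 m².
Restated in SI base units: W = 1612 N, H = 9.326e+09 Pa, K = 7.696e-07.
Apply Archard: V = K·W·L/H = 7.696e-07 · 1612 · 1215 / 9.326e+09 = 1.616e-10 m³.
Mean depth h = V/A = 1.616e-10 / 1.390e-05 = 1.162e-05 m.

value=1.162e-05 m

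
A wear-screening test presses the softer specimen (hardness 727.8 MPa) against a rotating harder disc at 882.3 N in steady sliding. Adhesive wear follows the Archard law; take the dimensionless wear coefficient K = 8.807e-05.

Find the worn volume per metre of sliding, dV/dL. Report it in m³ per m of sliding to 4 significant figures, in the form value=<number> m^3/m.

The computation maintains full float precision. The intermediates are shown rounded. Rounded once at the end to four significant figures.
Hardness H = 727.8 MPa = 7.278e+08 Pa.
SI base units throughout: W = 882.3 N, H = 7.278e+08 Pa, K = 8.807e-05.
Sliding wear rate dV/dL = K·W/H, per unit distance: 8.807e-05 · 882.3 / 7.278e+08 = 1.068e-10 m³/m.

value=1.068e-10 m^3/m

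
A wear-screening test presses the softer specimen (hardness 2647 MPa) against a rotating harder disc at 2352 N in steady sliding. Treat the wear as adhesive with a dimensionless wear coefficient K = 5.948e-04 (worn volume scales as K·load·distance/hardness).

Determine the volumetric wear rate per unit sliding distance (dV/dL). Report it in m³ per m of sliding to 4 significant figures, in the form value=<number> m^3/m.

All working math keeps full float precision — intermediates are shown rounded — a single final rounding: four significant figures.
Convert: Hardness H = 2647 MPa = 2.647e+09 Pa.
In SI base units: W = 2352 N, H = 2.647e+09 Pa, K = 5.948e-04.
Rate of wear dV/dL = K·W/H: 5.948e-04 · 2352 / 2.647e+09 = 5.285e-10 m³/m.

value=5.285e-10 m^3/m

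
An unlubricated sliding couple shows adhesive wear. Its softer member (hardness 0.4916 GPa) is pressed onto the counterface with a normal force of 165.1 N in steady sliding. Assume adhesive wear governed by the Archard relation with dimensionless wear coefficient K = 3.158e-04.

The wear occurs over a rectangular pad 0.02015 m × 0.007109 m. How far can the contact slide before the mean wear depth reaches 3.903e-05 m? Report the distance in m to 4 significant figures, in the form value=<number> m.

Printed values are rounded — the algebra maintains exact precision; one final rounding: 4 significant digits.
Convert: Hardness H = 0.4916 GPa = 4.916e+08 Pa.
Convert: Contact area A = 0.02015 m × 0.007109 m = 1.432e-04 m².
Expressed in SI base units: W = 165.1 N, H = 4.916e+08 Pa, K = 3.158e-04.
Volume at the limit: V_lim = h_lim·A = 3.903e-05 · 1.432e-04 = 5.591e-09 m³.
Sliding life L = V_lim·H/(K·W) = 5.591e-09 · 4.916e+08 / (3.158e-04 · 165.1) = 52.72 m.

value=52.72 m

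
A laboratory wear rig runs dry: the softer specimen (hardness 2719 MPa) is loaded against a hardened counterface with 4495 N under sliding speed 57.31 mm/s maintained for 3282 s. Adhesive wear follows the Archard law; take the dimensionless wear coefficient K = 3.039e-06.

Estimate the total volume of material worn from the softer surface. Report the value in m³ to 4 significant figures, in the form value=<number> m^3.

The algebra runs at full precision; intermediates are printed rounded; one last rounding: 4 significant digits.
Convert: Sliding speed v = 57.31 mm/s = 0.05731 m/s. Path length L = v·t = 0.05731 m/s × 3282 s = 188.1 m.
Convert: Hardness H = 2719 MPa = 2.719e+09 Pa.
SI base units throughout: W = 4495 N, H = 2.719e+09 Pa, K = 3.039e-06.
Worn volume V = K·W·L/H = 3.039e-06 · 4495 · 188.1 / 2.719e+09 = 9.450e-10 m³.

value=9.450e-10 m^3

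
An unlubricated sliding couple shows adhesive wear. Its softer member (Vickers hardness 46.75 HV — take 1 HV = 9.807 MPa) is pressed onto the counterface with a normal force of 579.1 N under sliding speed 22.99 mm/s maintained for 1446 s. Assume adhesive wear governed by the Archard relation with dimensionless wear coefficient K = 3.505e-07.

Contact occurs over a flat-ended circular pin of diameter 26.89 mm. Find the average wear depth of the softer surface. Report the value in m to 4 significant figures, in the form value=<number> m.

Intermediates appear rounded. All working math runs at full precision. Rounded once at the end to four significant digits.
Sliding speed v = 22.99 mm/s = 0.02299 m/s. Path length L = v·t = 0.02299 m/s × 1446 s = 33.24 m.
Hardness H = 46.75 HV × 9.807 MPa/HV = 458.5 MPa = 4.585e+08 Pa.
Pin diameter d = 26.89 mm = 0.02689 m. Contact area A = π·d²/4 = π·(0.02689 m)²/4 = 5.679e-04 m².
In SI base units: W = 579.1 N, H = 4.585e+08 Pa, K = 3.505e-07.
Wear volume V = K·W·L/H = 3.505e-07 · 579.1 · 33.24 / 4.585e+08 = 1.472e-11 m³.
Mean wear depth h = V/A = 1.472e-11 / 5.679e-04 = 2.592e-08 m.

value=2.592e-08 m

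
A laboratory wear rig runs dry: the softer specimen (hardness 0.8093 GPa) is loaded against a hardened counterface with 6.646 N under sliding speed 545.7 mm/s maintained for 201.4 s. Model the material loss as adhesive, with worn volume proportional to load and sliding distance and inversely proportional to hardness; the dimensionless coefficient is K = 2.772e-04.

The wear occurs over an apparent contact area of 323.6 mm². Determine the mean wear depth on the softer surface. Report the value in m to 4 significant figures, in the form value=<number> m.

All arithmetic maintains full precision; the intermediates are shown rounded; one last rounding to four significant figures.
Convert: Sliding speed v = 545.7 mm/s = 0.5457 m/s. Total distance L = v·t = 0.5457 m/s × 201.4 s = 109.9 m.
Convert: Hardness H = 0.8093 GPa = 8.093e+08 Pa.
Convert: Contact area A = 323.6 mm² = 3.236e-04 m².
Restated in SI base units: W = 6.646 N, H = 8.093e+08 Pa, K = 2.772e-04.
Wear volume V = K·W·L/H = 2.772e-04 · 6.646 · 109.9 / 8.093e+08 = 2.502e-10 m³.
Wear depth h = V/A = 2.502e-10 / 3.236e-04 = 7.731e-07 m.

value=7.731e-07 m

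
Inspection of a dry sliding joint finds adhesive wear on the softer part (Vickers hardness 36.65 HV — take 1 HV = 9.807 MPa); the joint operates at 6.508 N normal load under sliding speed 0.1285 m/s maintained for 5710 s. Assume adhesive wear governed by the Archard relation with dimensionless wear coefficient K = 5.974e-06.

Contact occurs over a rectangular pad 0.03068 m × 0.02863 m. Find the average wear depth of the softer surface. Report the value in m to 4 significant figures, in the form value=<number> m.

Displayed values are rounded. The algebra maintains full precision. Rounded once at the end to four significant figures.
Convert: Distance covered L = v·t = 0.1285 m/s × 5710 s = 733.7 m.
Convert: Hardness H = 36.65 HV × 9.807 MPa/HV = 359.4 MPa = 3.594e+08 Pa.
Convert: Contact area A = 0.03068 m × 0.02863 m = 8.784e-04 m².
Working in SI base units: W = 6.508 N, H = 3.594e+08 Pa, K = 5.974e-06.
Archard volume V = K·W·L/H = 5.974e-06 · 6.508 · 733.7 / 3.594e+08 = 7.937e-11 m³.
Average depth h = V/A = 7.937e-11 / 8.784e-04 = 9.036e-08 m.

value=9.036e-08 m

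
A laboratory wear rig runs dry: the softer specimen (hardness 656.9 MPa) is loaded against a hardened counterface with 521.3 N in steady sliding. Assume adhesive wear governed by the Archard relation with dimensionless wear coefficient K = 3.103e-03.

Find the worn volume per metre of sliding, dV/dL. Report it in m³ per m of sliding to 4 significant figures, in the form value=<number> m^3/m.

value=2.462e-09 m^3/m

Each operation carries exact precision, and intermediates are printed rounded; rounded just once: four significant figures.
Convert: Hardness H = 656.9 MPa = 6.569e+08 Pa.
Collected in SI base units: W = 521.3 N, H = 6.569e+08 Pa, K = 3.103e-03.
Sliding wear rate dV/dL = K·W/H: 3.103e-03 · 521.3 / 6.569e+08 = 2.462e-09 m³/m.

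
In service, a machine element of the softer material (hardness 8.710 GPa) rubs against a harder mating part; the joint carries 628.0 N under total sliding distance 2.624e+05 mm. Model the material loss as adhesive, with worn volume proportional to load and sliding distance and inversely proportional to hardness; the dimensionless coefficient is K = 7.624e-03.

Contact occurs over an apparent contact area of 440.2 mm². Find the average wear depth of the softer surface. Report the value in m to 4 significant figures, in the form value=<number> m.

value=3.277e-04 m

The intermediates are shown rounded, and every step maintains full float precision — one last rounding: four significant digits.
Convert: Path length L = 2.624e+05 mm = 262.4 m.
Convert: Hardness H = 8.710 GPa = 8.710e+09 Pa.
Convert: Contact area A = 440.2 mm² = 4.402e-04 m².
Working in SI base units: W = 628.0 N, H = 8.710e+09 Pa, K = 7.624e-03.
By Archard's law, V = K·W·L/H = 7.624e-03 · 628.0 · 262.4 / 8.710e+09 = 1.442e-07 m³.
Mean depth h = V/A = 1.442e-07 / 4.402e-04 = 3.277e-04 m.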